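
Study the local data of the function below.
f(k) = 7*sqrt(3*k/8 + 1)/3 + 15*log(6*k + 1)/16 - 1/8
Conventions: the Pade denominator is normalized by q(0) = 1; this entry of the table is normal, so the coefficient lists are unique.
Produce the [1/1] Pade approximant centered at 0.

Taylor coefficients needed (expand at 0): a_0 = 53/24, a_1 = 97/16, a_2 = -8661/512.
Write the denominator as Q(k) = 1 + q1*k. Requiring Q*f - P = O(k^3) with deg P <= 1 kills the coefficients of k^2..k^2 in Q*f:
  k^2: a_2 + q1*a_1 = 0, i.e. -8661/512 + (97/16)*q1 = 0.
Solving this linear system: q1 = 8661/3104.
The numerator is Q*f truncated at degree 1: P0 = a_0 = 53/24; P1 = a_1 + q1*a_0 = 303555/24832.

The Pade approximant has numerator coefficients [53/24, 303555/24832]; denominator coefficients [1, 8661/3104].


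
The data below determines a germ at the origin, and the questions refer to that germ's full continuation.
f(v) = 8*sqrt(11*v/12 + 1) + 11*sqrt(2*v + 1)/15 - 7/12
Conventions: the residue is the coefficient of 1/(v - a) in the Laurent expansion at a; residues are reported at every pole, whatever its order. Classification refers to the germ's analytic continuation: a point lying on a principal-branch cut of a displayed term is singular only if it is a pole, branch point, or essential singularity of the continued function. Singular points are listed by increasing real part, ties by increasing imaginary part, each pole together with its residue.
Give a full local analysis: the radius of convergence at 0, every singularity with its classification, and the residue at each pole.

Radius of convergence at 0: 1/2.
At -12/11: an algebraic (square-root) branch point.
At -1/2: an algebraic (square-root) branch point.

Branch term (8)*sqrt(1 - v/(-12/11)): its argument vanishes at v = -12/11, a square-root branch point, modulus 12/11.
Branch term (11/15)*sqrt(1 - v/(-1/2)): its argument vanishes at v = -1/2, a square-root branch point, modulus 1/2.
The radius of convergence is the smallest modulus among the singular points: 1/2.
List the singular points by increasing real part (a conjugate pair: the negative imaginary part first).


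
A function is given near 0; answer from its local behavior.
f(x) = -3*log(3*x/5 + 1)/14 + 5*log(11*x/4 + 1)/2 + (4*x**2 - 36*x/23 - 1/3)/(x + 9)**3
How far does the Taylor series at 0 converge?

The radius of convergence is 4/11.

Denominator factor (x + 9)^3: pole of order 3 at -9, modulus 9.
Branch term (5/2)*log(1 - x/(-4/11)): its argument vanishes at x = -4/11, a logarithmic branch point, modulus 4/11.
Branch term (-3/14)*log(1 - x/(-5/3)): its argument vanishes at x = -5/3, a logarithmic branch point, modulus 5/3.
The radius of convergence is the smallest modulus among the singular points: 4/11.


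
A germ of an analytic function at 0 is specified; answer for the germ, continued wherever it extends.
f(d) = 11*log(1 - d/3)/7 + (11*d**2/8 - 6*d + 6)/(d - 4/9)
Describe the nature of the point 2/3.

The point is a regular point.

Denominator factors: d - 4/9 = 2/9 at d = 2/3 — none vanishes.
Branch term log(1 - d/(3)): argument at 2/3 is 7/9, nonzero, so 2/3 is not its branch point (a point on a principal cut is still regular for the continued germ).
So the germ continues analytically to 2/3.


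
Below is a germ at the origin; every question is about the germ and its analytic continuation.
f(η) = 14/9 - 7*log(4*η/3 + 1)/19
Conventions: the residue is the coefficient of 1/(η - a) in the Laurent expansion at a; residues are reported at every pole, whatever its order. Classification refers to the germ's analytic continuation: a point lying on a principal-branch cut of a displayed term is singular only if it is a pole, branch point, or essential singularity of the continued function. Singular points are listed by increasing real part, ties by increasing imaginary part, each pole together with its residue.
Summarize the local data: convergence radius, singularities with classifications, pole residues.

Radius of convergence at 0: 3/4.
At -3/4: a logarithmic branch point.

Branch term (-7/19)*log(1 - η/(-3/4)): its argument vanishes at η = -3/4, a logarithmic branch point, modulus 3/4.
The radius of convergence is the smallest modulus among the singular points: 3/4.


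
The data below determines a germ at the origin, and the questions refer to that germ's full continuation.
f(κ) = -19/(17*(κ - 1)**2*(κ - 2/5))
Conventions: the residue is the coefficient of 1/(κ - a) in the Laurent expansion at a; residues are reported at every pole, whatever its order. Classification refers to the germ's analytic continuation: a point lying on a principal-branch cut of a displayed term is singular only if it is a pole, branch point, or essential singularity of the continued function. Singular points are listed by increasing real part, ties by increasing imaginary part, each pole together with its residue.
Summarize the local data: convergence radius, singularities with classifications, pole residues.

Radius of convergence at 0: 2/5.
At 2/5: a pole of order 1; residue -475/153.
At 1: a pole of order 2; residue 475/153.

Denominator factor (κ - 2/5): pole of order 1 at 2/5, modulus 2/5.
Denominator factor (κ - 1)^2: pole of order 2 at 1, modulus 1.
The radius of convergence is the smallest modulus among the singular points: 2/5.
At the order-1 pole 2/5 set g(κ) = (κ - (2/5))*f(κ) = -19/(17*(κ - 1)**2).
Simple pole: residue = g(a) at a = 2/5, which is -475/153.
At the order-2 pole 1 set g(κ) = (κ - (1))^2*f(κ) = -19/(17*(κ - 2/5)).
Order-2 pole: residue = g'(a); g'(1) = 475/153, so the residue is 475/153.
List the singular points by increasing real part (a conjugate pair: the negative imaginary part first).


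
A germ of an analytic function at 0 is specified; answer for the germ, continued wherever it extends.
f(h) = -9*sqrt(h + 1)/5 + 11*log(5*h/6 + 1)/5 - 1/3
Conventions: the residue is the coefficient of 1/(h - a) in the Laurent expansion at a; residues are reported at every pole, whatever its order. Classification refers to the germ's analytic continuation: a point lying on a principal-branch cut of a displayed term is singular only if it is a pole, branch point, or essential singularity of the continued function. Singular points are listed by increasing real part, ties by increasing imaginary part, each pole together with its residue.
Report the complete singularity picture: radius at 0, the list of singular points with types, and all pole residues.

Radius of convergence at 0: 1.
At -6/5: a logarithmic branch point.
At -1: an algebraic (square-root) branch point.

Branch term (-9/5)*sqrt(1 - h/(-1)): its argument vanishes at h = -1, a square-root branch point, modulus 1.
Branch term (11/5)*log(1 - h/(-6/5)): its argument vanishes at h = -6/5, a logarithmic branch point, modulus 6/5.
The radius of convergence is the smallest modulus among the singular points: 1.
List the singular points by increasing real part (a conjugate pair: the negative imaginary part first).


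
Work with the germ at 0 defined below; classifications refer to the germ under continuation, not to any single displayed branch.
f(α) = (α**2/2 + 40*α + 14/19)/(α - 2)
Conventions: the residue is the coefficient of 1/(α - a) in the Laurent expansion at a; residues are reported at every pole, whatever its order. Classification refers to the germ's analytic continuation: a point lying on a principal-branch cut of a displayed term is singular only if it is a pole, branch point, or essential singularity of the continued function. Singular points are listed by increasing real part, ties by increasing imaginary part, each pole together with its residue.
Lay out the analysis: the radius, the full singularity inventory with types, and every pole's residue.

Denominator factor (α - 2): pole of order 1 at 2, modulus 2.
The radius of convergence is the smallest modulus among the singular points: 2.
At the order-1 pole 2 set g(α) = (α - (2))*f(α) = α**2/2 + 40*α + 14/19.
Simple pole: residue = g(a) at a = 2, which is 1572/19.

Radius of convergence at 0: 2.
At 2: a pole of order 1; residue 1572/19.


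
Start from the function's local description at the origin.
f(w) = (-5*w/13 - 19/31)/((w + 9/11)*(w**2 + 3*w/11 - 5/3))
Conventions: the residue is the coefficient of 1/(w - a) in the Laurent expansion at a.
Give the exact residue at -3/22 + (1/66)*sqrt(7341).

The residue is -21813/178529 - (428120/436860463)*sqrt(7341).

The factor w**2 + 3*w/11 - 5/3 splits as (w - a)(w - a') with a = -3/22 + (1/66)*sqrt(7341), a' = -3/22 - (1/66)*sqrt(7341). At the order-1 pole a set g(w) = (w - a)*f(w) = [(-5*w/13 - 19/31)/(w + 9/11)] / (w - a').
Simple pole: residue = g(a) at a = -3/22 + (1/66)*sqrt(7341), which is -21813/178529 - (428120/436860463)*sqrt(7341).


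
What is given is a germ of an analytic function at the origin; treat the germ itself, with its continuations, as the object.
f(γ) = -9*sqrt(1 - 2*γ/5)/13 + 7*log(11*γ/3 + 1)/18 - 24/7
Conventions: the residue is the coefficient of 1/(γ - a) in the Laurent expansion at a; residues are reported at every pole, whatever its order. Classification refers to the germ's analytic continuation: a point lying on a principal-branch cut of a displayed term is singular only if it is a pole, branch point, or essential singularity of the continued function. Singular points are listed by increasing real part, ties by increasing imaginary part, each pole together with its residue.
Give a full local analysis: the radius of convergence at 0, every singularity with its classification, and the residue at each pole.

Radius of convergence at 0: 3/11.
At -3/11: a logarithmic branch point.
At 5/2: an algebraic (square-root) branch point.

Branch term (7/18)*log(1 - γ/(-3/11)): its argument vanishes at γ = -3/11, a logarithmic branch point, modulus 3/11.
Branch term (-9/13)*sqrt(1 - γ/(5/2)): its argument vanishes at γ = 5/2, a square-root branch point, modulus 5/2.
The radius of convergence is the smallest modulus among the singular points: 3/11.
List the singular points by increasing real part (a conjugate pair: the negative imaginary part first).


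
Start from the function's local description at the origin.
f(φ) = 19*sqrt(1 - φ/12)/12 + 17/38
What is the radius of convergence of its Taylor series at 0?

Branch term (19/12)*sqrt(1 - φ/(12)): its argument vanishes at φ = 12, a square-root branch point, modulus 12.
The radius of convergence is the smallest modulus among the singular points: 12.

The radius of convergence is 12.


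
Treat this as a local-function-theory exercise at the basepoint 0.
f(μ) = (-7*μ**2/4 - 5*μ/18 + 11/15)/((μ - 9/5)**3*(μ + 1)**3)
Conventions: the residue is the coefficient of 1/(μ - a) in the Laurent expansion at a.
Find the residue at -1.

At the order-3 pole -1 set g(μ) = (μ - (-1))^3*f(μ) = (-7*μ**2/4 - 5*μ/18 + 11/15)/(μ - 9/5)**3.
Order-3 pole: residue = g''(a)/2; g''(-1) = -23875/230496, so the residue is -23875/460992.

The residue is -23875/460992.


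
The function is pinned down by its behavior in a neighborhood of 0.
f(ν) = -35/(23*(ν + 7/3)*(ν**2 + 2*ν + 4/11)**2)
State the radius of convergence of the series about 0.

The radius of convergence is 1 - (1/11)*sqrt(77).

Denominator factor (ν**2 + 2*ν + 4/11)^2: discriminant 28/11, real irrational roots -1 + (1/11)*sqrt(77) and -1 - (1/11)*sqrt(77); poles of order 2, moduli 1 - (1/11)*sqrt(77) and 1 + (1/11)*sqrt(77).
Denominator factor (ν + 7/3): pole of order 1 at -7/3, modulus 7/3.
The radius of convergence is the smallest modulus among the singular points: 1 - (1/11)*sqrt(77).


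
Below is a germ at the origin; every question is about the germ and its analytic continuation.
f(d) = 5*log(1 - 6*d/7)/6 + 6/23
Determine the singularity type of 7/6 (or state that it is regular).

The point is a logarithmic branch point.

The term (5/6)*log(1 - d/(7/6)) has argument 1 - 7/6/(7/6) = 0 at 7/6: a logarithmic (infinitely-sheeted) branch point; the remaining terms are analytic or single-valued there.


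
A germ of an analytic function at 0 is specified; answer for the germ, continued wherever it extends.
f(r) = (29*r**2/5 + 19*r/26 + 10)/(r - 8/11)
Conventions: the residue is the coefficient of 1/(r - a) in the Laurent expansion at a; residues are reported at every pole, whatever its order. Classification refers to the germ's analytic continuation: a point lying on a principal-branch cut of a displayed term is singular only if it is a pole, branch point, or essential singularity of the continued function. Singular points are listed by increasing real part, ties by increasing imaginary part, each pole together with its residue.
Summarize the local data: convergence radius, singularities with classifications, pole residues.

Denominator factor (r - 8/11): pole of order 1 at 8/11, modulus 8/11.
The radius of convergence is the smallest modulus among the singular points: 8/11.
At the order-1 pole 8/11 set g(r) = (r - (8/11))*f(r) = 29*r**2/5 + 19*r/26 + 10.
Simple pole: residue = g(a) at a = 8/11, which is 106958/7865.

Radius of convergence at 0: 8/11.
At 8/11: a pole of order 1; residue 106958/7865.


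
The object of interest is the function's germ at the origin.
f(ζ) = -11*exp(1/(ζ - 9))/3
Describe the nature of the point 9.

The point is an essential singularity.

The exponent 1/(ζ - (9)) has a pole at 9, so exp(1/(ζ - (9))) takes every nonzero value near it: an essential singularity (not a pole of any order).


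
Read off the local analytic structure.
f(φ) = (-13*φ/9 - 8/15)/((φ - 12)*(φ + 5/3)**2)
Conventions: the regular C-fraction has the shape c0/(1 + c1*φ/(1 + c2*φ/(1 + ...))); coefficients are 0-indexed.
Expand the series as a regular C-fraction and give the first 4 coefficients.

The regular C-fraction coefficients are [2/125, -191/120, 65819/22920, -9855204/62857145].

Taylor coefficients (expand at 0): a_0 = 2/125, a_1 = 191/7500, a_2 = -14669/450000, a_3 = 817007/27000000.
c0 = a_0 = 2/125. Peel one level at a time: if S = 1 + c*φ/S' with S'(0) = 1, then c is the φ-coefficient of S and S' = c*φ/(S - 1).
S_1 = c0/f = 1 + (-191/120)*φ + (65819/14400)*φ^2 + ...; c1 = -191/120.
S_2 = c1*φ/(S_1 - 1) = 1 + (65819/22920)*φ + (821267/1824050)*φ^2 + ...; c2 = 65819/22920.
S_3 = c2*φ/(S_2 - 1) = 1 + (-9855204/62857145)*φ + ...; c3 = -9855204/62857145.


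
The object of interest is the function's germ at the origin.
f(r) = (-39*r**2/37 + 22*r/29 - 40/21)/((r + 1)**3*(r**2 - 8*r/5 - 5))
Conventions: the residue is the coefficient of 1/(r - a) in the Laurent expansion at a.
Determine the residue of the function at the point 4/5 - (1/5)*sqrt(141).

The factor r**2 - 8*r/5 - 5 splits as (r - a)(r - a') with a = 4/5 - (1/5)*sqrt(141), a' = 4/5 + (1/5)*sqrt(141). At the order-1 pole a set g(r) = (r - a)*f(r) = [(-39*r**2/37 + 22*r/29 - 40/21)/(r + 1)**3] / (r - a').
Simple pole: residue = g(a) at a = 4/5 - (1/5)*sqrt(141), which is -5160275/1622376 - (1927325/7262064)*sqrt(141).

The residue is -5160275/1622376 - (1927325/7262064)*sqrt(141).


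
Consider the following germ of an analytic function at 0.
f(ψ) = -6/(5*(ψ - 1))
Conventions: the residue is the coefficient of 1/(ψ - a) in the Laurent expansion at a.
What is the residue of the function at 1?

At the order-1 pole 1 set g(ψ) = (ψ - (1))*f(ψ) = -6/5.
Simple pole: residue = g(a) at a = 1, which is -6/5.

The residue is -6/5.


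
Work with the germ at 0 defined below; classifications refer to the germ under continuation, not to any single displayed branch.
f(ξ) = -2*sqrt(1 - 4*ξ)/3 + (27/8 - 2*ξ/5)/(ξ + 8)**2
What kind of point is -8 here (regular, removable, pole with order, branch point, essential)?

The denominator factor ξ + 8 vanishes at -8 and appears to the power 2; the numerator there equals 263/40, nonzero, and no other factor vanishes.
The branch terms are analytic at this point.
Hence a pole whose order is the multiplicity, 2.

The point is a pole of order 2.


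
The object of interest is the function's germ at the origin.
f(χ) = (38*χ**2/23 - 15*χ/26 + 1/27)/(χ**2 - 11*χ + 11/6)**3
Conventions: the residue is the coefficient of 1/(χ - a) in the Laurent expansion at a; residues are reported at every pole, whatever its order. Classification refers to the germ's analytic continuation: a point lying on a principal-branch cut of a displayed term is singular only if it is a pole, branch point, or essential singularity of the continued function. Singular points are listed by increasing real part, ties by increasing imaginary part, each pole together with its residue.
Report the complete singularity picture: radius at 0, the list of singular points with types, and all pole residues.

Radius of convergence at 0: 11/2 - (1/6)*sqrt(1023).
At 11/2 - (1/6)*sqrt(1023): a pole of order 3; residue -(1007267/23711788958)*sqrt(1023).
At 11/2 + (1/6)*sqrt(1023): a pole of order 3; residue (1007267/23711788958)*sqrt(1023).


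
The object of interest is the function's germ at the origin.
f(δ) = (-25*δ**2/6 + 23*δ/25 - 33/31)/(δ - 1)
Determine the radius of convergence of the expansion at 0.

Denominator factor (δ - 1): pole of order 1 at 1, modulus 1.
The radius of convergence is the smallest modulus among the singular points: 1.

The radius of convergence is 1.


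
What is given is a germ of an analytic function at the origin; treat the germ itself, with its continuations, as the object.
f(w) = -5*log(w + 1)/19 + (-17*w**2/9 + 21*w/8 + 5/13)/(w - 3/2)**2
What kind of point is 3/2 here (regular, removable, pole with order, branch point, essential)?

The denominator factor w - 3/2 vanishes at 3/2 and appears to the power 2; the numerator there equals 15/208, nonzero, and no other factor vanishes.
The branch terms are analytic at this point.
Hence a pole whose order is the multiplicity, 2.

The point is a pole of order 2.


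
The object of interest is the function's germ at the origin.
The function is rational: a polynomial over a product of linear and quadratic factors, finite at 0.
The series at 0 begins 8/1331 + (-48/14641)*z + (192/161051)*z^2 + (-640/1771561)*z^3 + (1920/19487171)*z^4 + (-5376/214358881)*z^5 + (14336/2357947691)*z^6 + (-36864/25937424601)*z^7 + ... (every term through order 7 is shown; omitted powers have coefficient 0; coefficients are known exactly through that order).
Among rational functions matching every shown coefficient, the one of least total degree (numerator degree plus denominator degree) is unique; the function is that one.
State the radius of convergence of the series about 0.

No rational of total degree below 3 reproduces all 8 coefficients; solving the [0/3] Pade equations on them gives f(z) = (z + 11/2)**(-3), whose expansion matches every shown term.
Denominator factor (z + 11/2)^3: pole of order 3 at -11/2, modulus 11/2.
The radius of convergence is the smallest modulus among the singular points: 11/2.

The radius of convergence is 11/2.


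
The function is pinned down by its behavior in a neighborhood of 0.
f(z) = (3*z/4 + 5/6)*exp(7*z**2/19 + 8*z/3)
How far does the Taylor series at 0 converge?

The radius of convergence is infinite.

The factor exp(7*z**2/19 + 8*z/3) is entire and contributes no finite singular point.
The polynomial part has no poles.
No finite singular points: the Taylor series at 0 converges everywhere.


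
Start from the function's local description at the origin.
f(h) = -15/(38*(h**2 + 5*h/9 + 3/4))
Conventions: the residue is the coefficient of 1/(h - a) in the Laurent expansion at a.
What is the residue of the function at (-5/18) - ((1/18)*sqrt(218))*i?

The factor h**2 + 5*h/9 + 3/4 splits as (h - a)(h - a') with a = (-5/18) - ((1/18)*sqrt(218))*i, a' = (-5/18) + ((1/18)*sqrt(218))*i. At the order-1 pole a set g(h) = (h - a)*f(h) = [-15/38] / (h - a').
Simple pole: residue = g(a) at a = (-5/18) - ((1/18)*sqrt(218))*i, which is -((135/8284)*sqrt(218))*i.

The residue is -((135/8284)*sqrt(218))*i.


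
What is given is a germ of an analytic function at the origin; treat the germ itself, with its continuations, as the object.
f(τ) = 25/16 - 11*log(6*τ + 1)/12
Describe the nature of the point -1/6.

The point is a logarithmic branch point.

The term (-11/12)*log(1 - τ/(-1/6)) has argument 1 - -1/6/(-1/6) = 0 at -1/6: a logarithmic (infinitely-sheeted) branch point; the remaining terms are analytic or single-valued there.


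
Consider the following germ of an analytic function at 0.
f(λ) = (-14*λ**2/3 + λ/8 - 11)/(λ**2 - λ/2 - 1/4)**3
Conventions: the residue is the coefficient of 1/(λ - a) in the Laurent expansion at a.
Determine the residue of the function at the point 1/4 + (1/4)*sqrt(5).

The residue is -(6206/375)*sqrt(5).

The factor λ**2 - λ/2 - 1/4 splits as (λ - a)(λ - a') with a = 1/4 + (1/4)*sqrt(5), a' = 1/4 - (1/4)*sqrt(5). At the order-3 pole a set g(λ) = (λ - a)^3*f(λ) = [-14*λ**2/3 + λ/8 - 11] / (λ - a')^3.
Order-3 pole: residue = g''(a)/2; g''(1/4 + (1/4)*sqrt(5)) = -(12412/375)*sqrt(5), so the residue is -(6206/375)*sqrt(5).


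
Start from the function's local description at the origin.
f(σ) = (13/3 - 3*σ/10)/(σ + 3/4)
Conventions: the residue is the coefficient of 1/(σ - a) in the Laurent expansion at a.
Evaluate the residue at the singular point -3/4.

At the order-1 pole -3/4 set g(σ) = (σ - (-3/4))*f(σ) = 13/3 - 3*σ/10.
Simple pole: residue = g(a) at a = -3/4, which is 547/120.

The residue is 547/120.


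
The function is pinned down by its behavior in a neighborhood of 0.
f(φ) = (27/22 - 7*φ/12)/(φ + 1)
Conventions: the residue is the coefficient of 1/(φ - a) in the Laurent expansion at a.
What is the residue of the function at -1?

The residue is 239/132.

At the order-1 pole -1 set g(φ) = (φ - (-1))*f(φ) = 27/22 - 7*φ/12.
Simple pole: residue = g(a) at a = -1, which is 239/132.


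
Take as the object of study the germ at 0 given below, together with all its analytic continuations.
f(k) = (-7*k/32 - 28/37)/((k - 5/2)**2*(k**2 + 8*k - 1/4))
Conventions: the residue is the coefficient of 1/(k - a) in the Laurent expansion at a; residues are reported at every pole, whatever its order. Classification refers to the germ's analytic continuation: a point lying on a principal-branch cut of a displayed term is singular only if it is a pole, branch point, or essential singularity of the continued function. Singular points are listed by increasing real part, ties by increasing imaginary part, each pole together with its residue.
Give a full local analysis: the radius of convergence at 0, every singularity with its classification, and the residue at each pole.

Radius of convergence at 0: -4 + (1/2)*sqrt(65).
At -4 - (1/2)*sqrt(65): a pole of order 1; residue -2051/246272 + (2863/3201536)*sqrt(65).
At -4 + (1/2)*sqrt(65): a pole of order 1; residue -2051/246272 - (2863/3201536)*sqrt(65).
At 5/2: a pole of order 2; residue 2051/123136.

Denominator factor (k - 5/2)^2: pole of order 2 at 5/2, modulus 5/2.
Denominator factor (k**2 + 8*k - 1/4): discriminant 65, real irrational roots -4 + (1/2)*sqrt(65) and -4 - (1/2)*sqrt(65); poles of order 1, moduli -4 + (1/2)*sqrt(65) and 4 + (1/2)*sqrt(65).
The radius of convergence is the smallest modulus among the singular points: -4 + (1/2)*sqrt(65).
The factor k**2 + 8*k - 1/4 splits as (k - a)(k - a') with a = -4 - (1/2)*sqrt(65), a' = -4 + (1/2)*sqrt(65). At the order-1 pole a set g(k) = (k - a)*f(k) = [(-7*k/32 - 28/37)/(k - 5/2)**2] / (k - a').
Simple pole: residue = g(a) at a = -4 - (1/2)*sqrt(65), which is -2051/246272 + (2863/3201536)*sqrt(65).
The factor k**2 + 8*k - 1/4 splits as (k - a)(k - a') with a = -4 + (1/2)*sqrt(65), a' = -4 - (1/2)*sqrt(65). At the order-1 pole a set g(k) = (k - a)*f(k) = [(-7*k/32 - 28/37)/(k - 5/2)**2] / (k - a').
Simple pole: residue = g(a) at a = -4 + (1/2)*sqrt(65), which is -2051/246272 - (2863/3201536)*sqrt(65).
At the order-2 pole 5/2 set g(k) = (k - (5/2))^2*f(k) = (-7*k/32 - 28/37)/(k**2 + 8*k - 1/4).
Order-2 pole: residue = g'(a); g'(5/2) = 2051/123136, so the residue is 2051/123136.
List the singular points by increasing real part (a conjugate pair: the negative imaginary part first).


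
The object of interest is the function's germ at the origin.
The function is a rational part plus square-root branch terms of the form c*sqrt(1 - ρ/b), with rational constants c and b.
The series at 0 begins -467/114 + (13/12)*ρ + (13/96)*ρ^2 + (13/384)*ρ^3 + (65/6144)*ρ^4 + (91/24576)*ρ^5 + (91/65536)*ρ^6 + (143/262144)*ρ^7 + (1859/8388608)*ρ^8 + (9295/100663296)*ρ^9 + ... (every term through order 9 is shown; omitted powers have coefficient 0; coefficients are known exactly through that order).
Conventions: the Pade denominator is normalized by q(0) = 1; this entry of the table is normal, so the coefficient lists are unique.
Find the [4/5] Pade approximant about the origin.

The Pade approximant has numerator coefficients [-467/114, 2551745/503766, -2581223/1194112, 2610701/7164672, -13200895/687808512]; denominator coefficients [1, -8591/8838, 85883/282816, -3065/94272, 12215/18100224, 247/36200448].

Taylor coefficients needed (read off): a_0 = -467/114, a_1 = 13/12, a_2 = 13/96, a_3 = 13/384, a_4 = 65/6144, a_5 = 91/24576, a_6 = 91/65536, a_7 = 143/262144, a_8 = 1859/8388608, a_9 = 9295/100663296.
Write the denominator as Q(ρ) = 1 + q1*ρ + q2*ρ^2 + q3*ρ^3 + q4*ρ^4 + q5*ρ^5. Requiring Q*f - P = O(ρ^10) with deg P <= 4 kills the coefficients of ρ^5..ρ^9 in Q*f:
  ρ^5: a_5 + q1*a_4 + q2*a_3 + q3*a_2 + q4*a_1 + q5*a_0 = 0, i.e. 91/24576 + (65/6144)*q1 + (13/384)*q2 + (13/96)*q3 + (13/12)*q4 + (-467/114)*q5 = 0.
  ρ^6: a_6 + q1*a_5 + q2*a_4 + q3*a_3 + q4*a_2 + q5*a_1 = 0, i.e. 91/65536 + (91/24576)*q1 + (65/6144)*q2 + (13/384)*q3 + (13/96)*q4 + (13/12)*q5 = 0.
  ρ^7: a_7 + q1*a_6 + q2*a_5 + q3*a_4 + q4*a_3 + q5*a_2 = 0, i.e. 143/262144 + (91/65536)*q1 + (91/24576)*q2 + (65/6144)*q3 + (13/384)*q4 + (13/96)*q5 = 0.
  ρ^8: a_8 + q1*a_7 + q2*a_6 + q3*a_5 + q4*a_4 + q5*a_3 = 0, i.e. 1859/8388608 + (143/262144)*q1 + (91/65536)*q2 + (91/24576)*q3 + (65/6144)*q4 + (13/384)*q5 = 0.
  ρ^9: a_9 + q1*a_8 + q2*a_7 + q3*a_6 + q4*a_5 + q5*a_4 = 0, i.e. 9295/100663296 + (1859/8388608)*q1 + (143/262144)*q2 + (91/65536)*q3 + (91/24576)*q4 + (65/6144)*q5 = 0.
Solving this linear system: q1 = -8591/8838, q2 = 85883/282816, q3 = -3065/94272, q4 = 12215/18100224, q5 = 247/36200448.
The numerator is Q*f truncated at degree 4: P0 = a_0 = -467/114; P1 = a_1 + q1*a_0 = 2551745/503766; P2 = a_2 + q1*a_1 + q2*a_0 = -2581223/1194112; P3 = a_3 + q1*a_2 + q2*a_1 + q3*a_0 = 2610701/7164672; P4 = a_4 + q1*a_3 + q2*a_2 + q3*a_1 + q4*a_0 = -13200895/687808512.


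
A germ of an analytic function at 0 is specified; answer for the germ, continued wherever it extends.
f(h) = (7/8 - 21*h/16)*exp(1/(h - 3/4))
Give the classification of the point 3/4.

The exponent 1/(h - (3/4)) has a pole at 3/4, so exp(1/(h - (3/4))) takes every nonzero value near it: an essential singularity (not a pole of any order).

The point is an essential singularity.


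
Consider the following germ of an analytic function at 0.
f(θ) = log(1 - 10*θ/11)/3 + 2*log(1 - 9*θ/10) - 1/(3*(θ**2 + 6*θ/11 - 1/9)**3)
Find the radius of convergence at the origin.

Denominator factor (θ**2 + 6*θ/11 - 1/9)^3: discriminant 808/1089, real irrational roots -3/11 + (1/33)*sqrt(202) and -3/11 - (1/33)*sqrt(202); poles of order 3, moduli -3/11 + (1/33)*sqrt(202) and 3/11 + (1/33)*sqrt(202).
Branch term (1/3)*log(1 - θ/(11/10)): its argument vanishes at θ = 11/10, a logarithmic branch point, modulus 11/10.
Branch term (2)*log(1 - θ/(10/9)): its argument vanishes at θ = 10/9, a logarithmic branch point, modulus 10/9.
The radius of convergence is the smallest modulus among the singular points: -3/11 + (1/33)*sqrt(202).

The radius of convergence is -3/11 + (1/33)*sqrt(202).


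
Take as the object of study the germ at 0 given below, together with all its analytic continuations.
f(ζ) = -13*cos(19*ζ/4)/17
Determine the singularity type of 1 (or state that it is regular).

The point is a regular point.

There is no denominator, hence no pole anywhere.
The factor cos(19*ζ/4) is entire.
So the germ continues analytically to 1.


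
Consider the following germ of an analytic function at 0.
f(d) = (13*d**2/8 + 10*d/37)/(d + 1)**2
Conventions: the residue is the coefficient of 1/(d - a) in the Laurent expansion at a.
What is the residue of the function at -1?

The residue is -441/148.

At the order-2 pole -1 set g(d) = (d - (-1))^2*f(d) = 13*d**2/8 + 10*d/37.
Order-2 pole: residue = g'(a); g'(-1) = -441/148, so the residue is -441/148.


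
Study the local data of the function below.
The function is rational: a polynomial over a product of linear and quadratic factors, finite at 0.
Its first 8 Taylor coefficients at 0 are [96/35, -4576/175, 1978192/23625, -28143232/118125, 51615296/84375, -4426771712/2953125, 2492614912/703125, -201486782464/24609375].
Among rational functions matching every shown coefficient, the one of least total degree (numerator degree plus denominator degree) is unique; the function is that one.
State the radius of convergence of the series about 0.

The radius of convergence is 1/2.

No rational of total degree below 5 reproduces all 8 coefficients; solving the [2/3] Pade equations on them gives f(θ) = (-19*θ**2/27 + 38*θ/7 - 6/7)/((θ - 5/4)*(θ + 1/2)**2), whose expansion matches every shown term.
Denominator factor (θ + 1/2)^2: pole of order 2 at -1/2, modulus 1/2.
Denominator factor (θ - 5/4): pole of order 1 at 5/4, modulus 5/4.
The radius of convergence is the smallest modulus among the singular points: 1/2.


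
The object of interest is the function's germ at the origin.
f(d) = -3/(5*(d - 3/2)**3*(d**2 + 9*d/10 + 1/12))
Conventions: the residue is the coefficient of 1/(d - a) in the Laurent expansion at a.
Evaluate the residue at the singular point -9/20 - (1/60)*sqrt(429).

The residue is 57456/830297 - (62208/9133267)*sqrt(429).

The factor d**2 + 9*d/10 + 1/12 splits as (d - a)(d - a') with a = -9/20 - (1/60)*sqrt(429), a' = -9/20 + (1/60)*sqrt(429). At the order-1 pole a set g(d) = (d - a)*f(d) = [-3/(5*(d - 3/2)**3)] / (d - a').
Simple pole: residue = g(a) at a = -9/20 - (1/60)*sqrt(429), which is 57456/830297 - (62208/9133267)*sqrt(429).


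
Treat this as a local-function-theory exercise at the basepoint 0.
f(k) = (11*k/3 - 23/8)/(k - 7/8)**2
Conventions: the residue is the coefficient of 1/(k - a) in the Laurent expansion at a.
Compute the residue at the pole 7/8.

At the order-2 pole 7/8 set g(k) = (k - (7/8))^2*f(k) = 11*k/3 - 23/8.
Order-2 pole: residue = g'(a); g'(7/8) = 11/3, so the residue is 11/3.

The residue is 11/3.


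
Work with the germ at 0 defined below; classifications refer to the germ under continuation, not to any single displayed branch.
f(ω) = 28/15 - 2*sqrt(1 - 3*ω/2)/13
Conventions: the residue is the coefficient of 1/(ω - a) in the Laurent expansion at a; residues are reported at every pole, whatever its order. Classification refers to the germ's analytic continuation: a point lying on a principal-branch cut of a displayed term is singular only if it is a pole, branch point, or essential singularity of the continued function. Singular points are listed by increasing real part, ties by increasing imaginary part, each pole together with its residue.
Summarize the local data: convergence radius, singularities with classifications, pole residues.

Radius of convergence at 0: 2/3.
At 2/3: an algebraic (square-root) branch point.

Branch term (-2/13)*sqrt(1 - ω/(2/3)): its argument vanishes at ω = 2/3, a square-root branch point, modulus 2/3.
The radius of convergence is the smallest modulus among the singular points: 2/3.


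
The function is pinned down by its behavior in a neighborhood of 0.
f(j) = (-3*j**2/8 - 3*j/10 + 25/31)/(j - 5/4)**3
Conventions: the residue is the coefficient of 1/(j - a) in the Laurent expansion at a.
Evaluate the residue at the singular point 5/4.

The residue is -3/8.

At the order-3 pole 5/4 set g(j) = (j - (5/4))^3*f(j) = -3*j**2/8 - 3*j/10 + 25/31.
Order-3 pole: residue = g''(a)/2; g''(5/4) = -3/4, so the residue is -3/8.


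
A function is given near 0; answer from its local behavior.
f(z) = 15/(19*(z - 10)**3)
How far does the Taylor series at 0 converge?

The radius of convergence is 10.

Denominator factor (z - 10)^3: pole of order 3 at 10, modulus 10.
The radius of convergence is the smallest modulus among the singular points: 10.


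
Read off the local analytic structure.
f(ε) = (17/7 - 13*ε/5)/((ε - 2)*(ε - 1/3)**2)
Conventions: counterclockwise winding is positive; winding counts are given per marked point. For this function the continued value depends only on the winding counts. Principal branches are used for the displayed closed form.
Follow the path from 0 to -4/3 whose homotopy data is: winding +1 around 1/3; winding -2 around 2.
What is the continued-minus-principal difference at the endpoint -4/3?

The function is rational, hence single-valued: continuing it around any pole returns the same value, so the difference is 0.

Continued minus principal equals 0.


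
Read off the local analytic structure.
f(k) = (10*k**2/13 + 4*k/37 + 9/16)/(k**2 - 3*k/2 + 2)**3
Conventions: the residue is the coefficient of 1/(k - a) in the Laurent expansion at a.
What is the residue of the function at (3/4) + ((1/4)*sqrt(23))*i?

The factor k**2 - 3*k/2 + 2 splits as (k - a)(k - a') with a = (3/4) + ((1/4)*sqrt(23))*i, a' = (3/4) - ((1/4)*sqrt(23))*i. At the order-3 pole a set g(k) = (k - a)^3*f(k) = [10*k**2/13 + 4*k/37 + 9/16] / (k - a')^3.
Order-3 pole: residue = g''(a)/2; g''((3/4) + ((1/4)*sqrt(23))*i) = -((266872/5852327)*sqrt(23))*i, so the residue is -((133436/5852327)*sqrt(23))*i.

The residue is -((133436/5852327)*sqrt(23))*i.


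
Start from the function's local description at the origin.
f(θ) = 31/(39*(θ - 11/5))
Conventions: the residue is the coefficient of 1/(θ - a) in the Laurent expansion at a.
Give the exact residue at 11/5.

The residue is 31/39.

At the order-1 pole 11/5 set g(θ) = (θ - (11/5))*f(θ) = 31/39.
Simple pole: residue = g(a) at a = 11/5, which is 31/39.


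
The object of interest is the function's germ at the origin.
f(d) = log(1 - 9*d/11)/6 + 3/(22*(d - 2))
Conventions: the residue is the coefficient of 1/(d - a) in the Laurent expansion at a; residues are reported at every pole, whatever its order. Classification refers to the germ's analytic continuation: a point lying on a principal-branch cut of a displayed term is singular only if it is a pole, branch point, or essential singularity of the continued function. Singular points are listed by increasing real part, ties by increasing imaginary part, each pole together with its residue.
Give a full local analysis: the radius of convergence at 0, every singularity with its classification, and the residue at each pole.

Denominator factor (d - 2): pole of order 1 at 2, modulus 2.
Branch term (1/6)*log(1 - d/(11/9)): its argument vanishes at d = 11/9, a logarithmic branch point, modulus 11/9.
The radius of convergence is the smallest modulus among the singular points: 11/9.
The branch term is analytic at 2 and contributes nothing to the residue; only the rational part matters.
At the order-1 pole 2 set g(d) = (d - (2))*(rational part) = 3/22.
Simple pole: residue = g(a) at a = 2, which is 3/22.
List the singular points by increasing real part (a conjugate pair: the negative imaginary part first).

Radius of convergence at 0: 11/9.
At 11/9: a logarithmic branch point.
At 2: a pole of order 1; residue 3/22.


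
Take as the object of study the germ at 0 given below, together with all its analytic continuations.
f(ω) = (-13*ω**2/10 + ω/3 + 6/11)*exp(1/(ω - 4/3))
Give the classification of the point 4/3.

The exponent 1/(ω - (4/3)) has a pole at 4/3, so exp(1/(ω - (4/3))) takes every nonzero value near it: an essential singularity (not a pole of any order).

The point is an essential singularity.


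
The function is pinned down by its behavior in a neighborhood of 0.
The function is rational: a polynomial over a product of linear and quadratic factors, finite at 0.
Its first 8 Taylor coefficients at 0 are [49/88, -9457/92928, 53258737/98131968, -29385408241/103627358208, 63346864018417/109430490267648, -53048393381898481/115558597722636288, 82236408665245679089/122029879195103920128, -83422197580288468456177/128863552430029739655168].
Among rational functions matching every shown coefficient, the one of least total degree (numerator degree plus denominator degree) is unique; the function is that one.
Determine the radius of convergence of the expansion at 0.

The radius of convergence is -5/24 + (1/168)*sqrt(33481).

No rational of total degree below 3 reproduces all 8 coefficients; solving the [0/3] Pade equations on them gives f(x) = 7/(2*(x - 11/2)*(x**2 - 5*x/12 - 8/7)), whose expansion matches every shown term.
Denominator factor (x - 11/2): pole of order 1 at 11/2, modulus 11/2.
Denominator factor (x**2 - 5*x/12 - 8/7): discriminant 4783/1008, real irrational roots 5/24 + (1/168)*sqrt(33481) and 5/24 - (1/168)*sqrt(33481); poles of order 1, moduli 5/24 + (1/168)*sqrt(33481) and -5/24 + (1/168)*sqrt(33481).
The radius of convergence is the smallest modulus among the singular points: -5/24 + (1/168)*sqrt(33481).


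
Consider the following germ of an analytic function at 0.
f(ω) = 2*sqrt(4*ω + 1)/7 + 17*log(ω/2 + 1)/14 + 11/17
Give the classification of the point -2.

The point is a logarithmic branch point.

The term (17/14)*log(1 - ω/(-2)) has argument 1 - -2/(-2) = 0 at -2: a logarithmic (infinitely-sheeted) branch point; the remaining terms are analytic or single-valued there.


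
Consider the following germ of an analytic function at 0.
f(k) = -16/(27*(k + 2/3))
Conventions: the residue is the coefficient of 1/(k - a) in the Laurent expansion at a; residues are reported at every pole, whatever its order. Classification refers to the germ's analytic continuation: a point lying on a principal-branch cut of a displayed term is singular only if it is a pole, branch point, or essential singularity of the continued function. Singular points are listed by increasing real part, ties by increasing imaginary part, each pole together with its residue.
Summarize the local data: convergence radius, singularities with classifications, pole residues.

Denominator factor (k + 2/3): pole of order 1 at -2/3, modulus 2/3.
The radius of convergence is the smallest modulus among the singular points: 2/3.
At the order-1 pole -2/3 set g(k) = (k - (-2/3))*f(k) = -16/27.
Simple pole: residue = g(a) at a = -2/3, which is -16/27.

Radius of convergence at 0: 2/3.
At -2/3: a pole of order 1; residue -16/27.


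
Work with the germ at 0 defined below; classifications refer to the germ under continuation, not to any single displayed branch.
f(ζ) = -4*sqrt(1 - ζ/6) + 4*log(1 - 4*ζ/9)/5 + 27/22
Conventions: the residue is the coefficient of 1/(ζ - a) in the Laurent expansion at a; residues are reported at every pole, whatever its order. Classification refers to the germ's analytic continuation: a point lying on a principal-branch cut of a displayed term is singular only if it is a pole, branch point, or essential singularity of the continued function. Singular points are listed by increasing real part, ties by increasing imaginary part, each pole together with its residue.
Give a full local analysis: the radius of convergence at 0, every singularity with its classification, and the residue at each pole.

Radius of convergence at 0: 9/4.
At 9/4: a logarithmic branch point.
At 6: an algebraic (square-root) branch point.

Branch term (4/5)*log(1 - ζ/(9/4)): its argument vanishes at ζ = 9/4, a logarithmic branch point, modulus 9/4.
Branch term (-4)*sqrt(1 - ζ/(6)): its argument vanishes at ζ = 6, a square-root branch point, modulus 6.
The radius of convergence is the smallest modulus among the singular points: 9/4.
List the singular points by increasing real part (a conjugate pair: the negative imaginary part first).


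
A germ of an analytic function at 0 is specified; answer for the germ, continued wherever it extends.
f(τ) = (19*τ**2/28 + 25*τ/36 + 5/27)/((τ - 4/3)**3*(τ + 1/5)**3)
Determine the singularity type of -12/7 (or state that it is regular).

Denominator factors: τ - 4/3 = -64/21 at τ = -12/7; τ + 1/5 = -53/35 at τ = -12/7 — none vanishes.
So the germ continues analytically to -12/7.

The point is a regular point.
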